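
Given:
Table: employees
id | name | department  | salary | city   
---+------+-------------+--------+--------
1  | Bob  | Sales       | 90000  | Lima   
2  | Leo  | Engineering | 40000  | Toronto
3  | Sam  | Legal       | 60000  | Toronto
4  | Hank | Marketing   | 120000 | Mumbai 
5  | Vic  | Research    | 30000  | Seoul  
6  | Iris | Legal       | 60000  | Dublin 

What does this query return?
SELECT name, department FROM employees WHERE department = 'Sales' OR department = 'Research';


Filtering: department = 'Sales' OR 'Research'
Matching: 2 rows

2 rows:
Bob, Sales
Vic, Research


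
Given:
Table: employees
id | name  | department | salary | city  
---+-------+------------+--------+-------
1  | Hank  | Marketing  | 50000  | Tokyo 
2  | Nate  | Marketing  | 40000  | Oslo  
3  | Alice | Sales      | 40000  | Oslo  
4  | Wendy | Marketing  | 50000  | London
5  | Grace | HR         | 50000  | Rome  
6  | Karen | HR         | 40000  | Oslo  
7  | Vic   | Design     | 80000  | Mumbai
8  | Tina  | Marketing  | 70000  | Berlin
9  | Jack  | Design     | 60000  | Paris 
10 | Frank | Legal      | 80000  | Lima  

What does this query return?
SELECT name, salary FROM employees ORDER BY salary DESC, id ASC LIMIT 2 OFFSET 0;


Sort by salary DESC (id ASC tiebreak), then skip 0 and take 2
Rows 1 through 2

2 rows:
Vic, 80000
Frank, 80000


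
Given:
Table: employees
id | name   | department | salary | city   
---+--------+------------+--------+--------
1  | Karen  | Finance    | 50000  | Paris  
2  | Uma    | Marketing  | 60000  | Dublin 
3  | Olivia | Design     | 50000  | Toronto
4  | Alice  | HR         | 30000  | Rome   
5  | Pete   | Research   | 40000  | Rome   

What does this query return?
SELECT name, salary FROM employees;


Projecting columns: name, salary

5 rows:
Karen, 50000
Uma, 60000
Olivia, 50000
Alice, 30000
Pete, 40000


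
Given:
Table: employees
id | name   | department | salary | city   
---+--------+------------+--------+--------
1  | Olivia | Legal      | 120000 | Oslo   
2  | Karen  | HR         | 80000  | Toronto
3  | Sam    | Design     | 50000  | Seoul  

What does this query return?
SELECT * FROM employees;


SELECT * returns all 3 rows with all columns

3 rows:
1, Olivia, Legal, 120000, Oslo
2, Karen, HR, 80000, Toronto
3, Sam, Design, 50000, Seoul


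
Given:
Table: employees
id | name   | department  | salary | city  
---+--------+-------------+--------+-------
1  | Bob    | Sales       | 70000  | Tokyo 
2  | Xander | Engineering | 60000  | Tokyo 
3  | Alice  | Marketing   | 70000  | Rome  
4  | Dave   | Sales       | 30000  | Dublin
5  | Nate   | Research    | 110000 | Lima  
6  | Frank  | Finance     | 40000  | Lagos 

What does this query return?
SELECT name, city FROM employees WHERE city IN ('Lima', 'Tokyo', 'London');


Filtering: city IN ('Lima', 'Tokyo', 'London')
Matching: 3 rows

3 rows:
Bob, Tokyo
Xander, Tokyo
Nate, Lima


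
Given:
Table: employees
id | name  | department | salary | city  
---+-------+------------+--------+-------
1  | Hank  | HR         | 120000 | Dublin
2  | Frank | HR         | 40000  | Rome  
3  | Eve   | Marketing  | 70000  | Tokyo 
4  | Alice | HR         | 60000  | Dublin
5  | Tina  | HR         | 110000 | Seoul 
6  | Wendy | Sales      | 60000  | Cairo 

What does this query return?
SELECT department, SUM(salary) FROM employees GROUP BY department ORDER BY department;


Summing salary within each department:
  HR: 120000 + 40000 + 60000 + 110000 = 330000
  Marketing: 70000 = 70000
  Sales: 60000 = 60000


3 groups:
HR, 330000
Marketing, 70000
Sales, 60000


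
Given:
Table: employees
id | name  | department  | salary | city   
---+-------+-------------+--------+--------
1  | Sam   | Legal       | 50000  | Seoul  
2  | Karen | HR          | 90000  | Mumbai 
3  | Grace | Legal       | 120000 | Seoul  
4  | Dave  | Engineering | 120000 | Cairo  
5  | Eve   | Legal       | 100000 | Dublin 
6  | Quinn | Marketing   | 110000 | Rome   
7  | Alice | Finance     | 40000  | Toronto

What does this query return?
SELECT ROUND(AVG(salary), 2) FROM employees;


SUM(salary) = 630000
COUNT = 7
ROUND(AVG, 2) = ROUND(630000 / 7, 2) = 90000.0

90000.0


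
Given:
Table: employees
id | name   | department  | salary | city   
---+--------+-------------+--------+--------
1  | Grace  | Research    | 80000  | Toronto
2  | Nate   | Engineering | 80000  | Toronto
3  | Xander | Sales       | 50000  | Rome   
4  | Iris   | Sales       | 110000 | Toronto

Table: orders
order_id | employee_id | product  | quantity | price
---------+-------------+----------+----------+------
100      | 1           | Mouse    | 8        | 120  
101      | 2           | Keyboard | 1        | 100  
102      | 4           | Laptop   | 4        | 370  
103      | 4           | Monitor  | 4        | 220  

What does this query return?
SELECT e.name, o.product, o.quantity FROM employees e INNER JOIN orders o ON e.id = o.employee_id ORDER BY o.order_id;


Joining employees.id = orders.employee_id:
  employee Grace (id=1) -> order Mouse
  employee Nate (id=2) -> order Keyboard
  employee Iris (id=4) -> order Laptop
  employee Iris (id=4) -> order Monitor


4 rows:
Grace, Mouse, 8
Nate, Keyboard, 1
Iris, Laptop, 4
Iris, Monitor, 4


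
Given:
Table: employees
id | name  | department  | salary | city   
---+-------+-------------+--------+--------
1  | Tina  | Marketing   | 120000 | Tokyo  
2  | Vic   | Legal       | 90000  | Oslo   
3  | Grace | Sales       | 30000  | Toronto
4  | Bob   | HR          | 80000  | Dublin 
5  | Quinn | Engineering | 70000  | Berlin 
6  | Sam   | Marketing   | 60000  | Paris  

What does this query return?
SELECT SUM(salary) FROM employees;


SUM(salary) = 120000 + 90000 + 30000 + 80000 + 70000 + 60000 = 450000

450000


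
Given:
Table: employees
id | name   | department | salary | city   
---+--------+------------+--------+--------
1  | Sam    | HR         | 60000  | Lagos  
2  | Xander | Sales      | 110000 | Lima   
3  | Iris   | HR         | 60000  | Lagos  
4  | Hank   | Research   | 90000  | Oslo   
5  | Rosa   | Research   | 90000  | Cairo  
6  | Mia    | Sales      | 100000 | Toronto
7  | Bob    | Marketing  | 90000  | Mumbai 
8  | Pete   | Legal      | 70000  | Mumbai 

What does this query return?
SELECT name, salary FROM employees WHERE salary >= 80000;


Filtering: salary >= 80000
Matching: 5 rows

5 rows:
Xander, 110000
Hank, 90000
Rosa, 90000
Mia, 100000
Bob, 90000


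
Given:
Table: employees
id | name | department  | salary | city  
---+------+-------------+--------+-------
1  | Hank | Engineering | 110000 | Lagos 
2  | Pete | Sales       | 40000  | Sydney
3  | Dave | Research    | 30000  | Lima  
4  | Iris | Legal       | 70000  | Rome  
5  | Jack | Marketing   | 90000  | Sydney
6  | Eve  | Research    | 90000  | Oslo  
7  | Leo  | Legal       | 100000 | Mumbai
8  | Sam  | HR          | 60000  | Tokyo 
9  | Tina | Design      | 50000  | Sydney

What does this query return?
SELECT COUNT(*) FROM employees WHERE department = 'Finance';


Counting rows where department = 'Finance'


0


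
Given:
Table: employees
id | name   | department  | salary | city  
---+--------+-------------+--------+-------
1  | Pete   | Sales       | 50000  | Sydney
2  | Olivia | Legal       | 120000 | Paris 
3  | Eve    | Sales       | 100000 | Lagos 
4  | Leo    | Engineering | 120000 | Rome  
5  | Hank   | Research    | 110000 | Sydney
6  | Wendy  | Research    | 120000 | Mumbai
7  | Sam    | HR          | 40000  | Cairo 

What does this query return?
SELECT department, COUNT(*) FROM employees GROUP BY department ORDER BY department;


Assigning each row to its department group:
  Pete -> Sales
  Olivia -> Legal
  Eve -> Sales
  Leo -> Engineering
  Hank -> Research
  Wendy -> Research
  Sam -> HR


5 groups:
Engineering, 1
HR, 1
Legal, 1
Research, 2
Sales, 2


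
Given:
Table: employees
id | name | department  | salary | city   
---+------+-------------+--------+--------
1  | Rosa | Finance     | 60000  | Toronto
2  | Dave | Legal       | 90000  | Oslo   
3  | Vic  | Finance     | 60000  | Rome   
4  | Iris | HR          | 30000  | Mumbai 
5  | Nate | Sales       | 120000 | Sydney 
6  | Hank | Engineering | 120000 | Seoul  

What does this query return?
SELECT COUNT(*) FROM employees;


COUNT(*) counts all rows

6


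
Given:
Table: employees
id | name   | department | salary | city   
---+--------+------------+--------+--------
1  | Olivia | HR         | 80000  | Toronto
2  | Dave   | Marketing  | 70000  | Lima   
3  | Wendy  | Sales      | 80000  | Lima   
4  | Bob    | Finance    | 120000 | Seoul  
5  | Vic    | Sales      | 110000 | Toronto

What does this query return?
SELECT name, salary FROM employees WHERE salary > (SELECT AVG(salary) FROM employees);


Subquery: AVG(salary) = 92000.0
Filtering: salary > 92000.0
  Bob (120000) -> MATCH
  Vic (110000) -> MATCH


2 rows:
Bob, 120000
Vic, 110000


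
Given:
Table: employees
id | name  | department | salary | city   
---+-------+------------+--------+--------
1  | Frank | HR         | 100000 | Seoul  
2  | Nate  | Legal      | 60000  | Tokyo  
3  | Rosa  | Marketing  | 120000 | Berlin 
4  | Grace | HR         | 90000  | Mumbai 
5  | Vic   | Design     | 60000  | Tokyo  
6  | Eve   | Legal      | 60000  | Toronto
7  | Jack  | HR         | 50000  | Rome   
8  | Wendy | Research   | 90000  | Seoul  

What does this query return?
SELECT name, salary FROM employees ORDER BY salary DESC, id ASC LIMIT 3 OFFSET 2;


Sort by salary DESC (id ASC tiebreak), then skip 2 and take 3
Rows 3 through 5

3 rows:
Grace, 90000
Wendy, 90000
Nate, 60000


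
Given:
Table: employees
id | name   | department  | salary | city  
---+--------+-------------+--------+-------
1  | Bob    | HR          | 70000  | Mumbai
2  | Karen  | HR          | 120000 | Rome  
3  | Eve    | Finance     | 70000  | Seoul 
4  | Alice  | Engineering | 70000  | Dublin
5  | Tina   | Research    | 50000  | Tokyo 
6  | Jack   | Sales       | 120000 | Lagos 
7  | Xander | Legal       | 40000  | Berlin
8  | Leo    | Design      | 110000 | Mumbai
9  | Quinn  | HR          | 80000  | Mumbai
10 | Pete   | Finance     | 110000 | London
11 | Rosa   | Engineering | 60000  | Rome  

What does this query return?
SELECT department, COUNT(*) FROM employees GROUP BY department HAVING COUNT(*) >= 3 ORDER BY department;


Groups with count >= 3:
  HR: 3 -> PASS
  Design: 1 -> filtered out
  Engineering: 2 -> filtered out
  Finance: 2 -> filtered out
  Legal: 1 -> filtered out
  Research: 1 -> filtered out
  Sales: 1 -> filtered out


1 groups:
HR, 3


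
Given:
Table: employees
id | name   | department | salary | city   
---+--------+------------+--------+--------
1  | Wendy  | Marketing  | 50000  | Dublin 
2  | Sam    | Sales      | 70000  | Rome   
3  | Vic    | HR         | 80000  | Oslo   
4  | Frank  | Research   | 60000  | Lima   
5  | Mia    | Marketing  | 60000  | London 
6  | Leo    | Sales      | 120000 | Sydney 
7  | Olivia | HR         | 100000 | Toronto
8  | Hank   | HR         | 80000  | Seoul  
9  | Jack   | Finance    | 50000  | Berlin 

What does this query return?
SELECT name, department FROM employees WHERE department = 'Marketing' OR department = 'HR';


Filtering: department = 'Marketing' OR 'HR'
Matching: 5 rows

5 rows:
Wendy, Marketing
Vic, HR
Mia, Marketing
Olivia, HR
Hank, HR


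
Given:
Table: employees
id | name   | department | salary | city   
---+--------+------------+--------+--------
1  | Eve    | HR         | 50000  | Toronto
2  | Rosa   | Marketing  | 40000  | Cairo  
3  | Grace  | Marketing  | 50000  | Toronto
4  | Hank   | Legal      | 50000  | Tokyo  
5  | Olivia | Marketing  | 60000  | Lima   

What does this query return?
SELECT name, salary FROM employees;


Projecting columns: name, salary

5 rows:
Eve, 50000
Rosa, 40000
Grace, 50000
Hank, 50000
Olivia, 60000


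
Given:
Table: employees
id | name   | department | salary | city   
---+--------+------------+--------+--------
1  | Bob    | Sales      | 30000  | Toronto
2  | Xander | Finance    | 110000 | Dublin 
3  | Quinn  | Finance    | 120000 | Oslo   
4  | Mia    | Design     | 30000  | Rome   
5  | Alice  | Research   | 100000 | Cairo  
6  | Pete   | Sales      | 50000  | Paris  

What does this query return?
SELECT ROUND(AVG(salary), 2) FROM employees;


SUM(salary) = 440000
COUNT = 6
ROUND(AVG, 2) = ROUND(440000 / 6, 2) = 73333.33

73333.33


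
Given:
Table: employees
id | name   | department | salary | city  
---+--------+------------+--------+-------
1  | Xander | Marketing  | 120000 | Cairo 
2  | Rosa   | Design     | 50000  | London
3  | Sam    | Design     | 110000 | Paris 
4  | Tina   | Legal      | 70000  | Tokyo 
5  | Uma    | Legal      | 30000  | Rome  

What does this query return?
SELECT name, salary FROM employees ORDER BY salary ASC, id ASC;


Sorting by salary ASC, then id ASC for ties

5 rows:
Uma, 30000
Rosa, 50000
Tina, 70000
Sam, 110000
Xander, 120000


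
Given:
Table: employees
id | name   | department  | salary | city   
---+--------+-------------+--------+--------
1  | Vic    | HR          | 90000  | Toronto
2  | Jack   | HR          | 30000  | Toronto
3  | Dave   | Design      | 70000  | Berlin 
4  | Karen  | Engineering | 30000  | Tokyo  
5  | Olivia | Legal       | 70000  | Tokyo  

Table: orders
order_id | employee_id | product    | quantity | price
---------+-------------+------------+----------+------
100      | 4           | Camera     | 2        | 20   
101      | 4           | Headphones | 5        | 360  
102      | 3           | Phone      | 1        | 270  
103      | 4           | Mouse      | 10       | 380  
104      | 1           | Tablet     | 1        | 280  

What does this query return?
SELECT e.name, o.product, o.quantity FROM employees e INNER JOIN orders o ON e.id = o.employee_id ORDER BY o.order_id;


Joining employees.id = orders.employee_id:
  employee Karen (id=4) -> order Camera
  employee Karen (id=4) -> order Headphones
  employee Dave (id=3) -> order Phone
  employee Karen (id=4) -> order Mouse
  employee Vic (id=1) -> order Tablet


5 rows:
Karen, Camera, 2
Karen, Headphones, 5
Dave, Phone, 1
Karen, Mouse, 10
Vic, Tablet, 1


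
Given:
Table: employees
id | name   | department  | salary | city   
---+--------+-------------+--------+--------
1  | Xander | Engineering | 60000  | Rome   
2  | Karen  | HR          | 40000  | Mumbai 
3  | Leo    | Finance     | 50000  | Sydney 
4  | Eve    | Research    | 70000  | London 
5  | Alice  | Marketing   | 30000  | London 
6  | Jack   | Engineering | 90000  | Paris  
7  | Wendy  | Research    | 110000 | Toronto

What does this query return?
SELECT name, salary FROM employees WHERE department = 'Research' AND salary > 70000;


Filtering: department = 'Research' AND salary > 70000
Matching: 1 rows

1 rows:
Wendy, 110000


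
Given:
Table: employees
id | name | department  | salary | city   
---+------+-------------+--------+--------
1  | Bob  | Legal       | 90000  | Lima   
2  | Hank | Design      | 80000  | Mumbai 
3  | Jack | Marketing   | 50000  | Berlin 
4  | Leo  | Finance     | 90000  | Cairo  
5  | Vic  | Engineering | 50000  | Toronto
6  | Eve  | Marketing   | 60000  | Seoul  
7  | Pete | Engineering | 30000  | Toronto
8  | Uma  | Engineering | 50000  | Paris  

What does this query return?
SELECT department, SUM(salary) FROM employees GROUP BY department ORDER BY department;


Summing salary within each department:
  Design: 80000 = 80000
  Engineering: 50000 + 30000 + 50000 = 130000
  Finance: 90000 = 90000
  Legal: 90000 = 90000
  Marketing: 50000 + 60000 = 110000


5 groups:
Design, 80000
Engineering, 130000
Finance, 90000
Legal, 90000
Marketing, 110000


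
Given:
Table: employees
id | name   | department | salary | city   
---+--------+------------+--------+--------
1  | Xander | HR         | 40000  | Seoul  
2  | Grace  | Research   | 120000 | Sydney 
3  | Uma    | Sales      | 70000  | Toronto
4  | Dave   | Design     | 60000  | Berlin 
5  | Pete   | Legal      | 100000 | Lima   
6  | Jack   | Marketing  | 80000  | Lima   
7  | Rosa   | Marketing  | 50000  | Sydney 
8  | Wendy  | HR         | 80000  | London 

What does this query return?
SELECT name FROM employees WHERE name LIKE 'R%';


LIKE 'R%' matches names starting with 'R'
Matching: 1

1 rows:
Rosa


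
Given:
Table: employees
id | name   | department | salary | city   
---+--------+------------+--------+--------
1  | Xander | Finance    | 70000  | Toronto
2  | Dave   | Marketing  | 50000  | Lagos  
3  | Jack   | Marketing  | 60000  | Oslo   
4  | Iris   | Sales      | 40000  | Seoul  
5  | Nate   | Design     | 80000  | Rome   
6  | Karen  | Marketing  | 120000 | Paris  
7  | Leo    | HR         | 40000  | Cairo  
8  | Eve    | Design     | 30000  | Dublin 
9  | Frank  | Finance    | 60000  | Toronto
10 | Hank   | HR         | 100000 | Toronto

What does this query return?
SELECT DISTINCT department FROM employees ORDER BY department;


All 'department' values (row order): Finance, Marketing, Marketing, Sales, Design, Marketing, HR, Design, Finance, HR
Removing duplicates leaves 5 unique value(s).

5 values:
Design
Finance
HR
Marketing
Sales


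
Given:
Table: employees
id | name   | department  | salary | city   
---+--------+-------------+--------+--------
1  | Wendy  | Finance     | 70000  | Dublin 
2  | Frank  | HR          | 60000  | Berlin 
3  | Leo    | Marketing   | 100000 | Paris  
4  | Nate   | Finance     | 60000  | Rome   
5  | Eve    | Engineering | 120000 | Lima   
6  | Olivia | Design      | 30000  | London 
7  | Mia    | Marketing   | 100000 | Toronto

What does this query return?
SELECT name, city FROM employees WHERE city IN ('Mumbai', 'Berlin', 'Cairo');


Filtering: city IN ('Mumbai', 'Berlin', 'Cairo')
Matching: 1 rows

1 rows:
Frank, Berlin


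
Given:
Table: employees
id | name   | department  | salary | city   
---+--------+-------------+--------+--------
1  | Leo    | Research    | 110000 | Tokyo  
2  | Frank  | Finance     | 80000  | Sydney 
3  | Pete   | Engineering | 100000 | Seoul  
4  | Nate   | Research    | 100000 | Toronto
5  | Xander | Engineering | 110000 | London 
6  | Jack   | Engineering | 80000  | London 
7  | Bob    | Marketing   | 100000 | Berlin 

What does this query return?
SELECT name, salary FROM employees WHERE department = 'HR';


Filtering: department = 'HR'
Matching rows: 0

Empty result set (0 rows)


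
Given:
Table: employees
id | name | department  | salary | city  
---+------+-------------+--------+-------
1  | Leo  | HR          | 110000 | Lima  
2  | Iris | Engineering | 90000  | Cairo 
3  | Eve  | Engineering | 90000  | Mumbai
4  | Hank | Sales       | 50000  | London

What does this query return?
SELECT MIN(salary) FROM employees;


Salaries: 110000, 90000, 90000, 50000
MIN = 50000

50000


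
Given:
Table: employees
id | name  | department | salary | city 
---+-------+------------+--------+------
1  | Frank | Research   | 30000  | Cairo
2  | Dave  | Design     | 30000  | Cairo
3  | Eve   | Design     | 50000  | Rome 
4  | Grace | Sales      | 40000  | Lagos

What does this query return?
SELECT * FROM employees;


SELECT * returns all 4 rows with all columns

4 rows:
1, Frank, Research, 30000, Cairo
2, Dave, Design, 30000, Cairo
3, Eve, Design, 50000, Rome
4, Grace, Sales, 40000, Lagos


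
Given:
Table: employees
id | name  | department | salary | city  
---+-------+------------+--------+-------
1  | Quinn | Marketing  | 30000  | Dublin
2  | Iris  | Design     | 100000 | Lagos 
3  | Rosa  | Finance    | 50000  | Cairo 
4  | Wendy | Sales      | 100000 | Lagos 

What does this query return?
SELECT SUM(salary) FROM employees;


SUM(salary) = 30000 + 100000 + 50000 + 100000 = 280000

280000


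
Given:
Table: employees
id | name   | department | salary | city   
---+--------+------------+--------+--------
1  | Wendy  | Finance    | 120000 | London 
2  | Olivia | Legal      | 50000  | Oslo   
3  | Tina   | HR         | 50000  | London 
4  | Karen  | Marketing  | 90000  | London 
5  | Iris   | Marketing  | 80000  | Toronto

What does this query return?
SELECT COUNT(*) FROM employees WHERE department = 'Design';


Counting rows where department = 'Design'


0


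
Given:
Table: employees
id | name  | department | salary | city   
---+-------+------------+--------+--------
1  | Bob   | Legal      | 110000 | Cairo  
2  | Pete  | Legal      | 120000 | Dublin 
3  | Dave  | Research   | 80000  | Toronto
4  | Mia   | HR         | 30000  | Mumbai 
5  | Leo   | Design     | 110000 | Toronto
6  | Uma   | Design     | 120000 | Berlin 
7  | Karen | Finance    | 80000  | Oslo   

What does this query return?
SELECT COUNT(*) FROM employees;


COUNT(*) counts all rows

7


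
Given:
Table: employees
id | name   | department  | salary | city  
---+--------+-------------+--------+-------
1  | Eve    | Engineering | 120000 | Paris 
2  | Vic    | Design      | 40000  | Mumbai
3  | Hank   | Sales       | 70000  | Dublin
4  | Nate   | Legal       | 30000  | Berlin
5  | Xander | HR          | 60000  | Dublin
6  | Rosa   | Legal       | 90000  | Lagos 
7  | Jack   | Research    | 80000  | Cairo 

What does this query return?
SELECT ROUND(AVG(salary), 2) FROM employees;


SUM(salary) = 490000
COUNT = 7
ROUND(AVG, 2) = ROUND(490000 / 7, 2) = 70000.0

70000.0


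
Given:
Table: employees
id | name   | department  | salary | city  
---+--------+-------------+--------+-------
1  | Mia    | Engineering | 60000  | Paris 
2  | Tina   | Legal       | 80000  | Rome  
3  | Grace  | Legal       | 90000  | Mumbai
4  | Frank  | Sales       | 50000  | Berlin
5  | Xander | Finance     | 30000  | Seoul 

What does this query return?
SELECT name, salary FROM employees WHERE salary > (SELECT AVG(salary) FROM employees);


Subquery: AVG(salary) = 62000.0
Filtering: salary > 62000.0
  Tina (80000) -> MATCH
  Grace (90000) -> MATCH


2 rows:
Tina, 80000
Grace, 90000


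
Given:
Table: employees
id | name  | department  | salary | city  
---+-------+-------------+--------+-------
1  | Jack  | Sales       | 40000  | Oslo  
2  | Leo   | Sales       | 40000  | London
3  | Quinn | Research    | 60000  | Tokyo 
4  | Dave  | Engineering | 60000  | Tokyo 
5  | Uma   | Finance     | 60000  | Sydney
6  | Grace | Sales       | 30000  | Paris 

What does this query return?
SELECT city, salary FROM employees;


Projecting columns: city, salary

6 rows:
Oslo, 40000
London, 40000
Tokyo, 60000
Tokyo, 60000
Sydney, 60000
Paris, 30000


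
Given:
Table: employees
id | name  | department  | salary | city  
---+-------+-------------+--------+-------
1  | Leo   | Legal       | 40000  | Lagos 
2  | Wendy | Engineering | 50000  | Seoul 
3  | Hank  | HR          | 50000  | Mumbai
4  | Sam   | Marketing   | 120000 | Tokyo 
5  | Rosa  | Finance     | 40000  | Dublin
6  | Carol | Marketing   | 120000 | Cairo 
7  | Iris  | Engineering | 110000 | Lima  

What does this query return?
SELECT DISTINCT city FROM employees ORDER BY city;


All 'city' values (row order): Lagos, Seoul, Mumbai, Tokyo, Dublin, Cairo, Lima
Removing duplicates leaves 7 unique value(s).

7 values:
Cairo
Dublin
Lagos
Lima
Mumbai
Seoul
Tokyo


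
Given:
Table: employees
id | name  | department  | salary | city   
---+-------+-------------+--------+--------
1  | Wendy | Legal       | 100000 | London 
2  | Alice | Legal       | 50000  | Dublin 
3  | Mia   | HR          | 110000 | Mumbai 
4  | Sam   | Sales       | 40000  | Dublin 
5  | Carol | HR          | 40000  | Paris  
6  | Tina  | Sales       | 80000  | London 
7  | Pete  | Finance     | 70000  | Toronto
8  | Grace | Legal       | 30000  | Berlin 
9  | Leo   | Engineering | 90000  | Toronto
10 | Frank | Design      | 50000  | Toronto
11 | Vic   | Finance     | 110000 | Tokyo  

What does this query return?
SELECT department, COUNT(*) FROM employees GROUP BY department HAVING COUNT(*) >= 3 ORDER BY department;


Groups with count >= 3:
  Legal: 3 -> PASS
  Design: 1 -> filtered out
  Engineering: 1 -> filtered out
  Finance: 2 -> filtered out
  HR: 2 -> filtered out
  Sales: 2 -> filtered out


1 groups:
Legal, 3


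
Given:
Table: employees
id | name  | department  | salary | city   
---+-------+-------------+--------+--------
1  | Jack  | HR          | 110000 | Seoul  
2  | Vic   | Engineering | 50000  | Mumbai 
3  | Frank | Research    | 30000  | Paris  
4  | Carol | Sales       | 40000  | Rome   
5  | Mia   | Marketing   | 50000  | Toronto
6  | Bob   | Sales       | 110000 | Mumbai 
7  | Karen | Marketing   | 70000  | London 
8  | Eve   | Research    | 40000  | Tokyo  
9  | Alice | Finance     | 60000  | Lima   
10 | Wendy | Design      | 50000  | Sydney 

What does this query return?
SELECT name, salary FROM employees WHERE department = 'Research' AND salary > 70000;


Filtering: department = 'Research' AND salary > 70000
Matching: 0 rows

Empty result set (0 rows)


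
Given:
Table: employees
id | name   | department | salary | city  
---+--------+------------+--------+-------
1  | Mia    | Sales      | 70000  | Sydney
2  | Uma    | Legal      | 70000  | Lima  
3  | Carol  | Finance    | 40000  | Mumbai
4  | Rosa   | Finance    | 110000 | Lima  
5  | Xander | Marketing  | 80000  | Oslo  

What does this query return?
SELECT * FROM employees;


SELECT * returns all 5 rows with all columns

5 rows:
1, Mia, Sales, 70000, Sydney
2, Uma, Legal, 70000, Lima
3, Carol, Finance, 40000, Mumbai
4, Rosa, Finance, 110000, Lima
5, Xander, Marketing, 80000, Oslo


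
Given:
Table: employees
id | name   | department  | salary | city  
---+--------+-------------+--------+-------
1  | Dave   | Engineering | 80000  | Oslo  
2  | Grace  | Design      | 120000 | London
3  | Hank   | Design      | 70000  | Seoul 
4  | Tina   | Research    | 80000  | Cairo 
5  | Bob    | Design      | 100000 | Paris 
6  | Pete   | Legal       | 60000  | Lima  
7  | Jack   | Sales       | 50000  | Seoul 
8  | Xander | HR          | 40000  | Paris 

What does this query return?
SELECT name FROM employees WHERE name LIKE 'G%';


LIKE 'G%' matches names starting with 'G'
Matching: 1

1 rows:
Grace


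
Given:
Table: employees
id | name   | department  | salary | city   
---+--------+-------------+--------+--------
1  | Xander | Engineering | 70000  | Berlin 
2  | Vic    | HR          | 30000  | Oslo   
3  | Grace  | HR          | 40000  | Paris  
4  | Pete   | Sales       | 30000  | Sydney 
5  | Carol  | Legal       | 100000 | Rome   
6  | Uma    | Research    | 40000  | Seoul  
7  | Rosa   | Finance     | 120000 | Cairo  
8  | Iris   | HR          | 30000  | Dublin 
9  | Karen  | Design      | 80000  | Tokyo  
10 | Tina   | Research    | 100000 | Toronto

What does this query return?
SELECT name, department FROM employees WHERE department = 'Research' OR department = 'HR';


Filtering: department = 'Research' OR 'HR'
Matching: 5 rows

5 rows:
Vic, HR
Grace, HR
Uma, Research
Iris, HR
Tina, Research


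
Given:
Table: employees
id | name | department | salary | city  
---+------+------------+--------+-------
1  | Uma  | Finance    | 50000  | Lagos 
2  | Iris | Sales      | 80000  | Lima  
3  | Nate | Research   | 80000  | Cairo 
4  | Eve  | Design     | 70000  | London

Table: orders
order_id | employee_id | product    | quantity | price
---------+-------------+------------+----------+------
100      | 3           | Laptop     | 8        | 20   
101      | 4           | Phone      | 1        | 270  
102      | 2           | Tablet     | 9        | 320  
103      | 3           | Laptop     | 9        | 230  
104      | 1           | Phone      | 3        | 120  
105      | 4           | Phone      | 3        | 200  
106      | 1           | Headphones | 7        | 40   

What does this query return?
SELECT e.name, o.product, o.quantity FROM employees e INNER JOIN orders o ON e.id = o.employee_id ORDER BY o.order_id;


Joining employees.id = orders.employee_id:
  employee Nate (id=3) -> order Laptop
  employee Eve (id=4) -> order Phone
  employee Iris (id=2) -> order Tablet
  employee Nate (id=3) -> order Laptop
  employee Uma (id=1) -> order Phone
  employee Eve (id=4) -> order Phone
  employee Uma (id=1) -> order Headphones


7 rows:
Nate, Laptop, 8
Eve, Phone, 1
Iris, Tablet, 9
Nate, Laptop, 9
Uma, Phone, 3
Eve, Phone, 3
Uma, Headphones, 7


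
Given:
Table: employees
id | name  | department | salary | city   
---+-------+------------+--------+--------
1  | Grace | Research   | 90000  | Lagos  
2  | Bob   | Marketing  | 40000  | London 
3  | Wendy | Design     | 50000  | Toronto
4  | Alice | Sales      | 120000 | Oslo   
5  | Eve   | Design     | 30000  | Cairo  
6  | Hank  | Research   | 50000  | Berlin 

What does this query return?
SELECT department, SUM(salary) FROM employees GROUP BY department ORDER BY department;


Summing salary within each department:
  Design: 50000 + 30000 = 80000
  Marketing: 40000 = 40000
  Research: 90000 + 50000 = 140000
  Sales: 120000 = 120000


4 groups:
Design, 80000
Marketing, 40000
Research, 140000
Sales, 120000


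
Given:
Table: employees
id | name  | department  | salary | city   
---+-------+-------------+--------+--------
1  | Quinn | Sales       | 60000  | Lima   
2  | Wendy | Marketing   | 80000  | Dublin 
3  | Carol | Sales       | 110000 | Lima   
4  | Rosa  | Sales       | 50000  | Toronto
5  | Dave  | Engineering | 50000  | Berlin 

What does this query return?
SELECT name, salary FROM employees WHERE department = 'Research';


Filtering: department = 'Research'
Matching rows: 0

Empty result set (0 rows)


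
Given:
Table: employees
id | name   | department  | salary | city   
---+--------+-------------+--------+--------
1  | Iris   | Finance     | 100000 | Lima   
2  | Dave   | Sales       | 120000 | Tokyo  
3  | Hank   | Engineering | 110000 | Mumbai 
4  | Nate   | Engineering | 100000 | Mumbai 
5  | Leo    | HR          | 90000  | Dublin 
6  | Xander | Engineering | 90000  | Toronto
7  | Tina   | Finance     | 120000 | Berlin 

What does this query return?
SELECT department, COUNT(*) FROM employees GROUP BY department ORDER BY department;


Assigning each row to its department group:
  Iris -> Finance
  Dave -> Sales
  Hank -> Engineering
  Nate -> Engineering
  Leo -> HR
  Xander -> Engineering
  Tina -> Finance


4 groups:
Engineering, 3
Finance, 2
HR, 1
Sales, 1


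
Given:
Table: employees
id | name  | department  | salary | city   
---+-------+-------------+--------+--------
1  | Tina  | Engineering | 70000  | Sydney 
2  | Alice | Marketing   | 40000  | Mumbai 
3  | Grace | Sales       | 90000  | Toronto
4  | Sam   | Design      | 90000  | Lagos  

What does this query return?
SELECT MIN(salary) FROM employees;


Salaries: 70000, 40000, 90000, 90000
MIN = 40000

40000


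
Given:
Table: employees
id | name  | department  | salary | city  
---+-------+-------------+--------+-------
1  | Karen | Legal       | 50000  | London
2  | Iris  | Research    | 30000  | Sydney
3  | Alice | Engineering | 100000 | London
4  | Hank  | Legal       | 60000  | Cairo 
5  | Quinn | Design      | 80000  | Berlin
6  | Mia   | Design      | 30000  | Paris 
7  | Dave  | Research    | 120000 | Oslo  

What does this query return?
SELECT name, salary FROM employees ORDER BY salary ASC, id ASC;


Sorting by salary ASC, then id ASC for ties

7 rows:
Iris, 30000
Mia, 30000
Karen, 50000
Hank, 60000
Quinn, 80000
Alice, 100000
Dave, 120000


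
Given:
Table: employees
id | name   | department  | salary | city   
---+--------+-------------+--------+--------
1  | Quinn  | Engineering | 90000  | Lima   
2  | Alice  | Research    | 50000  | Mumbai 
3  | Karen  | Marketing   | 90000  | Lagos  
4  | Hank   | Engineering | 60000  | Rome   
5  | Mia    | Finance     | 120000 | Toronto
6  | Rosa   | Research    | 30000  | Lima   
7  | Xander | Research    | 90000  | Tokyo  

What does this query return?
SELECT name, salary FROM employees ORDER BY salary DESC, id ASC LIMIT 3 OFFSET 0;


Sort by salary DESC (id ASC tiebreak), then skip 0 and take 3
Rows 1 through 3

3 rows:
Mia, 120000
Quinn, 90000
Karen, 90000


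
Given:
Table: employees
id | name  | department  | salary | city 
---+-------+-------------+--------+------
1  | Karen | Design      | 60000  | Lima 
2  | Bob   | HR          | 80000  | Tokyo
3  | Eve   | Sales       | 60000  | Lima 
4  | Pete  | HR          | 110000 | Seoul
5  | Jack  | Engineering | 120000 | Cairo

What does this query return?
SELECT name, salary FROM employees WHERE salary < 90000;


Filtering: salary < 90000
Matching: 3 rows

3 rows:
Karen, 60000
Bob, 80000
Eve, 60000


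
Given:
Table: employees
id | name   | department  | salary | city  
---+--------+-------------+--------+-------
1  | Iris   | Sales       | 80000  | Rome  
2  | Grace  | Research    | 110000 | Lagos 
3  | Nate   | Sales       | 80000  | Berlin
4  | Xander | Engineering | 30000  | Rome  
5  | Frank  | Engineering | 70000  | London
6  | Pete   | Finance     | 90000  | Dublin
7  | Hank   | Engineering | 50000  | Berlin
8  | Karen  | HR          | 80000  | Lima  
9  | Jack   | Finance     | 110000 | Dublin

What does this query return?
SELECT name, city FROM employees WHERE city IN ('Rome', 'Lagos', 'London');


Filtering: city IN ('Rome', 'Lagos', 'London')
Matching: 4 rows

4 rows:
Iris, Rome
Grace, Lagos
Xander, Rome
Frank, London


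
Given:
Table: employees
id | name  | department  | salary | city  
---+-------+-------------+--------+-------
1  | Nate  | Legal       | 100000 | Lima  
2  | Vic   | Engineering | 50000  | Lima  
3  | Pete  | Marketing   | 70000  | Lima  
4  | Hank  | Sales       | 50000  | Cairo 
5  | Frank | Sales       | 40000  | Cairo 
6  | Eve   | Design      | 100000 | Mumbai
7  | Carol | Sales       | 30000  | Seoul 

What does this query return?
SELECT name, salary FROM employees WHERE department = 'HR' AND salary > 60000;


Filtering: department = 'HR' AND salary > 60000
Matching: 0 rows

Empty result set (0 rows)


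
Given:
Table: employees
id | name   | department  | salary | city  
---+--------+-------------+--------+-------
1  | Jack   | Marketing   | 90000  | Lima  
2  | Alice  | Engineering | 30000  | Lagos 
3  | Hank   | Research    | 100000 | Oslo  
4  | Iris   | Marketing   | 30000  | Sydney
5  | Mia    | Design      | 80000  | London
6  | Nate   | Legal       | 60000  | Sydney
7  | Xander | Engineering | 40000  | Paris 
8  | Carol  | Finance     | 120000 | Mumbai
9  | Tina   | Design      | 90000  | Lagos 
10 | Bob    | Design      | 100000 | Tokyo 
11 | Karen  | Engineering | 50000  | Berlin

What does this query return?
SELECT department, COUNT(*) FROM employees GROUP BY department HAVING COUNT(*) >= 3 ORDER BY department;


Groups with count >= 3:
  Design: 3 -> PASS
  Engineering: 3 -> PASS
  Finance: 1 -> filtered out
  Legal: 1 -> filtered out
  Marketing: 2 -> filtered out
  Research: 1 -> filtered out


2 groups:
Design, 3
Engineering, 3


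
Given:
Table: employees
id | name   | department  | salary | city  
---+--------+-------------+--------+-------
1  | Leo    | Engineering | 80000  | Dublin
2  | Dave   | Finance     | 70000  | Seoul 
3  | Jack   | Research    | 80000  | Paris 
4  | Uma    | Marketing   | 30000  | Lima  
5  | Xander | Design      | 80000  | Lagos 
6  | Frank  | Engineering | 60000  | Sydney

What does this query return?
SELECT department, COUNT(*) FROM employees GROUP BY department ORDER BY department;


Assigning each row to its department group:
  Leo -> Engineering
  Dave -> Finance
  Jack -> Research
  Uma -> Marketing
  Xander -> Design
  Frank -> Engineering


5 groups:
Design, 1
Engineering, 2
Finance, 1
Marketing, 1
Research, 1


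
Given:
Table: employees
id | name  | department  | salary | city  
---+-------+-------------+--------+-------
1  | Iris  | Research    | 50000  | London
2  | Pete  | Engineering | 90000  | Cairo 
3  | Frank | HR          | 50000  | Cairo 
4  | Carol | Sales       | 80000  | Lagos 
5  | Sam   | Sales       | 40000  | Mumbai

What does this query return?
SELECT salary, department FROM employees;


Projecting columns: salary, department

5 rows:
50000, Research
90000, Engineering
50000, HR
80000, Sales
40000, Sales


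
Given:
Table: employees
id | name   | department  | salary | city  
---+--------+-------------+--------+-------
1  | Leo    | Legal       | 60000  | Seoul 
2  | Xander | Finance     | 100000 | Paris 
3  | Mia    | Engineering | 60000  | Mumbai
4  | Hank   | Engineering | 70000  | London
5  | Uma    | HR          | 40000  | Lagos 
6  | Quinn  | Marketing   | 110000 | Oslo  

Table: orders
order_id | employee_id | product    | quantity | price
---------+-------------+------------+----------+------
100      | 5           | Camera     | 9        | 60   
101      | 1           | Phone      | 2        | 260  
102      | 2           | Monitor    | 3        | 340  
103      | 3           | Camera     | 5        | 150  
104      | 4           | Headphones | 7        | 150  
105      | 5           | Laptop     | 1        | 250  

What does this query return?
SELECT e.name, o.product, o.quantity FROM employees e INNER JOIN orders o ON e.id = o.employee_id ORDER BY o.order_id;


Joining employees.id = orders.employee_id:
  employee Uma (id=5) -> order Camera
  employee Leo (id=1) -> order Phone
  employee Xander (id=2) -> order Monitor
  employee Mia (id=3) -> order Camera
  employee Hank (id=4) -> order Headphones
  employee Uma (id=5) -> order Laptop


6 rows:
Uma, Camera, 9
Leo, Phone, 2
Xander, Monitor, 3
Mia, Camera, 5
Hank, Headphones, 7
Uma, Laptop, 1


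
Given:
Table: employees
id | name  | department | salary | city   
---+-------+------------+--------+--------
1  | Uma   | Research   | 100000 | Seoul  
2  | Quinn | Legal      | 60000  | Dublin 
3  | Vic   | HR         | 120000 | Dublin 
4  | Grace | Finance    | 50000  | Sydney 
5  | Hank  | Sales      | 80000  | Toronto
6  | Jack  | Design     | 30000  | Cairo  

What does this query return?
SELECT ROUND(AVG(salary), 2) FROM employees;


SUM(salary) = 440000
COUNT = 6
ROUND(AVG, 2) = ROUND(440000 / 6, 2) = 73333.33

73333.33


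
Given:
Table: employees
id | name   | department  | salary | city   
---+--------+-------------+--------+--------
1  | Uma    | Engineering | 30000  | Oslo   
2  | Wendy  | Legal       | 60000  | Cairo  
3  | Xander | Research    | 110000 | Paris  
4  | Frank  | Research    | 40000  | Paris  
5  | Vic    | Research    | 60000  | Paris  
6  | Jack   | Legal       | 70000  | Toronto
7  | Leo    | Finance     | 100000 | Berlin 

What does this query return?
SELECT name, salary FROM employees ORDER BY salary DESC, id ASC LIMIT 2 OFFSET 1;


Sort by salary DESC (id ASC tiebreak), then skip 1 and take 2
Rows 2 through 3

2 rows:
Leo, 100000
Jack, 70000


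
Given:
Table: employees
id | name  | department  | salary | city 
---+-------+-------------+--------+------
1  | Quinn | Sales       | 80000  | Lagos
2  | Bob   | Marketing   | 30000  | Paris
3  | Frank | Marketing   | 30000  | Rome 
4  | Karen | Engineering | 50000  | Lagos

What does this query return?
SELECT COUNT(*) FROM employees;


COUNT(*) counts all rows

4


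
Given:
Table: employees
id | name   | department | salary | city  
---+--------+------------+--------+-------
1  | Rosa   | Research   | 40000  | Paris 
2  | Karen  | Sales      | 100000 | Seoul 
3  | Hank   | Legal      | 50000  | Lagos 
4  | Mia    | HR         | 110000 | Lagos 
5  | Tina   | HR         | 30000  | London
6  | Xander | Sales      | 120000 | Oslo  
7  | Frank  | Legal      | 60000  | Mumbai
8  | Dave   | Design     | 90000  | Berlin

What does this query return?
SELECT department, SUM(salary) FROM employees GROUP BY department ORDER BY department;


Summing salary within each department:
  Design: 90000 = 90000
  HR: 110000 + 30000 = 140000
  Legal: 50000 + 60000 = 110000
  Research: 40000 = 40000
  Sales: 100000 + 120000 = 220000


5 groups:
Design, 90000
HR, 140000
Legal, 110000
Research, 40000
Sales, 220000


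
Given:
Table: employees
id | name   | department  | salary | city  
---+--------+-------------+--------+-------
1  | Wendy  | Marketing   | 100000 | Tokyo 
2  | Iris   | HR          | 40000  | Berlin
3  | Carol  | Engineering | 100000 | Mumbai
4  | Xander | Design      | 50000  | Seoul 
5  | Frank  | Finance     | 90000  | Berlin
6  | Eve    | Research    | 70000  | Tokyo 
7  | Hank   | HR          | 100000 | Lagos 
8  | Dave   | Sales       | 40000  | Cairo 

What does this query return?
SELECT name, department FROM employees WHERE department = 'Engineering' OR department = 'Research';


Filtering: department = 'Engineering' OR 'Research'
Matching: 2 rows

2 rows:
Carol, Engineering
Eve, Research
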